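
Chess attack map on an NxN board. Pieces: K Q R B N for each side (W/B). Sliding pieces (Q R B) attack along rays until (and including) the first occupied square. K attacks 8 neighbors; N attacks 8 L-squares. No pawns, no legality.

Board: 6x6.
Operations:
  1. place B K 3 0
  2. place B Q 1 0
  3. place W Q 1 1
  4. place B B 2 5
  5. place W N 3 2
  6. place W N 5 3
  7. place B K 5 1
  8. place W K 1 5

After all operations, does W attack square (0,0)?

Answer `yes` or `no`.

Answer: yes

Derivation:
Op 1: place BK@(3,0)
Op 2: place BQ@(1,0)
Op 3: place WQ@(1,1)
Op 4: place BB@(2,5)
Op 5: place WN@(3,2)
Op 6: place WN@(5,3)
Op 7: place BK@(5,1)
Op 8: place WK@(1,5)
Per-piece attacks for W:
  WQ@(1,1): attacks (1,2) (1,3) (1,4) (1,5) (1,0) (2,1) (3,1) (4,1) (5,1) (0,1) (2,2) (3,3) (4,4) (5,5) (2,0) (0,2) (0,0) [ray(0,1) blocked at (1,5); ray(0,-1) blocked at (1,0); ray(1,0) blocked at (5,1)]
  WK@(1,5): attacks (1,4) (2,5) (0,5) (2,4) (0,4)
  WN@(3,2): attacks (4,4) (5,3) (2,4) (1,3) (4,0) (5,1) (2,0) (1,1)
  WN@(5,3): attacks (4,5) (3,4) (4,1) (3,2)
W attacks (0,0): yes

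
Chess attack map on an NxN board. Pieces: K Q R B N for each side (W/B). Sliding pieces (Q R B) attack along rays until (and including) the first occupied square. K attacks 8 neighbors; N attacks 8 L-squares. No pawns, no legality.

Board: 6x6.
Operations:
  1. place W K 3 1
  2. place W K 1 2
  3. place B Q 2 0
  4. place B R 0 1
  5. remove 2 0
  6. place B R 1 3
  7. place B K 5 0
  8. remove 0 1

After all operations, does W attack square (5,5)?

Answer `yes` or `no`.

Op 1: place WK@(3,1)
Op 2: place WK@(1,2)
Op 3: place BQ@(2,0)
Op 4: place BR@(0,1)
Op 5: remove (2,0)
Op 6: place BR@(1,3)
Op 7: place BK@(5,0)
Op 8: remove (0,1)
Per-piece attacks for W:
  WK@(1,2): attacks (1,3) (1,1) (2,2) (0,2) (2,3) (2,1) (0,3) (0,1)
  WK@(3,1): attacks (3,2) (3,0) (4,1) (2,1) (4,2) (4,0) (2,2) (2,0)
W attacks (5,5): no

Answer: no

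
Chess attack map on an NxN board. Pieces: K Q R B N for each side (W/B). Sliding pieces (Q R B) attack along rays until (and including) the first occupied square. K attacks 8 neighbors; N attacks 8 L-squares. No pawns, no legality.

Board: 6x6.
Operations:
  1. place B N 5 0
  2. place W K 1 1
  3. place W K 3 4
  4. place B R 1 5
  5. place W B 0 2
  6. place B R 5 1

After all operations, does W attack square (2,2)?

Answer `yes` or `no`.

Answer: yes

Derivation:
Op 1: place BN@(5,0)
Op 2: place WK@(1,1)
Op 3: place WK@(3,4)
Op 4: place BR@(1,5)
Op 5: place WB@(0,2)
Op 6: place BR@(5,1)
Per-piece attacks for W:
  WB@(0,2): attacks (1,3) (2,4) (3,5) (1,1) [ray(1,-1) blocked at (1,1)]
  WK@(1,1): attacks (1,2) (1,0) (2,1) (0,1) (2,2) (2,0) (0,2) (0,0)
  WK@(3,4): attacks (3,5) (3,3) (4,4) (2,4) (4,5) (4,3) (2,5) (2,3)
W attacks (2,2): yes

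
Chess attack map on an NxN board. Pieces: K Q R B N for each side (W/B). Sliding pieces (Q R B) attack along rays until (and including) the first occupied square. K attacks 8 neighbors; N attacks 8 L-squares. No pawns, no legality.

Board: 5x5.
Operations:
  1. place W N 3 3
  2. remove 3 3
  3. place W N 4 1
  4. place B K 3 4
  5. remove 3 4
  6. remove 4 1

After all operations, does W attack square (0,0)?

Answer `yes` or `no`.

Answer: no

Derivation:
Op 1: place WN@(3,3)
Op 2: remove (3,3)
Op 3: place WN@(4,1)
Op 4: place BK@(3,4)
Op 5: remove (3,4)
Op 6: remove (4,1)
Per-piece attacks for W:
W attacks (0,0): no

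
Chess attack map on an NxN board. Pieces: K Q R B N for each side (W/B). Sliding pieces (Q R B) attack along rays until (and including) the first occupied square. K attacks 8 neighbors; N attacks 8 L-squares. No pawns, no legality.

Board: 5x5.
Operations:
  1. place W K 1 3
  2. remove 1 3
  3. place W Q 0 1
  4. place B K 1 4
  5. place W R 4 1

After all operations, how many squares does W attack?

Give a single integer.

Answer: 17

Derivation:
Op 1: place WK@(1,3)
Op 2: remove (1,3)
Op 3: place WQ@(0,1)
Op 4: place BK@(1,4)
Op 5: place WR@(4,1)
Per-piece attacks for W:
  WQ@(0,1): attacks (0,2) (0,3) (0,4) (0,0) (1,1) (2,1) (3,1) (4,1) (1,2) (2,3) (3,4) (1,0) [ray(1,0) blocked at (4,1)]
  WR@(4,1): attacks (4,2) (4,3) (4,4) (4,0) (3,1) (2,1) (1,1) (0,1) [ray(-1,0) blocked at (0,1)]
Union (17 distinct): (0,0) (0,1) (0,2) (0,3) (0,4) (1,0) (1,1) (1,2) (2,1) (2,3) (3,1) (3,4) (4,0) (4,1) (4,2) (4,3) (4,4)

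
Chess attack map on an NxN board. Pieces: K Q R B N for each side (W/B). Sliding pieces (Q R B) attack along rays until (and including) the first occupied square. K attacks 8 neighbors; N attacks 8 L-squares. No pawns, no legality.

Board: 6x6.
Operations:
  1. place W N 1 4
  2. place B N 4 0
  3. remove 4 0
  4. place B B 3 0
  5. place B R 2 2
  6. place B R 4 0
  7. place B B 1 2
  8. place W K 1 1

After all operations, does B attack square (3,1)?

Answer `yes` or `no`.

Answer: no

Derivation:
Op 1: place WN@(1,4)
Op 2: place BN@(4,0)
Op 3: remove (4,0)
Op 4: place BB@(3,0)
Op 5: place BR@(2,2)
Op 6: place BR@(4,0)
Op 7: place BB@(1,2)
Op 8: place WK@(1,1)
Per-piece attacks for B:
  BB@(1,2): attacks (2,3) (3,4) (4,5) (2,1) (3,0) (0,3) (0,1) [ray(1,-1) blocked at (3,0)]
  BR@(2,2): attacks (2,3) (2,4) (2,5) (2,1) (2,0) (3,2) (4,2) (5,2) (1,2) [ray(-1,0) blocked at (1,2)]
  BB@(3,0): attacks (4,1) (5,2) (2,1) (1,2) [ray(-1,1) blocked at (1,2)]
  BR@(4,0): attacks (4,1) (4,2) (4,3) (4,4) (4,5) (5,0) (3,0) [ray(-1,0) blocked at (3,0)]
B attacks (3,1): no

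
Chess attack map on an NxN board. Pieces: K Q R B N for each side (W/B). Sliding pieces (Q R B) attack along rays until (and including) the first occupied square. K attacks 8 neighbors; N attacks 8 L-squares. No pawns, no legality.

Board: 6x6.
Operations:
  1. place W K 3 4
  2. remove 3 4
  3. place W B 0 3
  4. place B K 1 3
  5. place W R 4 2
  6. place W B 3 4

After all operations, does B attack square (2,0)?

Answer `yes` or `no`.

Answer: no

Derivation:
Op 1: place WK@(3,4)
Op 2: remove (3,4)
Op 3: place WB@(0,3)
Op 4: place BK@(1,3)
Op 5: place WR@(4,2)
Op 6: place WB@(3,4)
Per-piece attacks for B:
  BK@(1,3): attacks (1,4) (1,2) (2,3) (0,3) (2,4) (2,2) (0,4) (0,2)
B attacks (2,0): no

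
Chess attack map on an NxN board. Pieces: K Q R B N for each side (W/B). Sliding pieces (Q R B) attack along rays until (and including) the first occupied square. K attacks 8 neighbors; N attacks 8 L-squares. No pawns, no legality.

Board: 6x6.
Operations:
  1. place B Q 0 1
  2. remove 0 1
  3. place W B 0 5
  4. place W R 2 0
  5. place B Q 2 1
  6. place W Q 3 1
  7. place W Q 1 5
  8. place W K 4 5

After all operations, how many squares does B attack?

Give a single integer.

Answer: 15

Derivation:
Op 1: place BQ@(0,1)
Op 2: remove (0,1)
Op 3: place WB@(0,5)
Op 4: place WR@(2,0)
Op 5: place BQ@(2,1)
Op 6: place WQ@(3,1)
Op 7: place WQ@(1,5)
Op 8: place WK@(4,5)
Per-piece attacks for B:
  BQ@(2,1): attacks (2,2) (2,3) (2,4) (2,5) (2,0) (3,1) (1,1) (0,1) (3,2) (4,3) (5,4) (3,0) (1,2) (0,3) (1,0) [ray(0,-1) blocked at (2,0); ray(1,0) blocked at (3,1)]
Union (15 distinct): (0,1) (0,3) (1,0) (1,1) (1,2) (2,0) (2,2) (2,3) (2,4) (2,5) (3,0) (3,1) (3,2) (4,3) (5,4)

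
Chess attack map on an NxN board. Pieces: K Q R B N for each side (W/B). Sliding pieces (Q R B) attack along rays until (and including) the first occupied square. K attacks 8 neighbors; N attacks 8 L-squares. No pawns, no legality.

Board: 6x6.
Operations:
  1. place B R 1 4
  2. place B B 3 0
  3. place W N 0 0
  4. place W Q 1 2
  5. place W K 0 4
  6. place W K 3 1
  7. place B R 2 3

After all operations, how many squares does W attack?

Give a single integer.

Op 1: place BR@(1,4)
Op 2: place BB@(3,0)
Op 3: place WN@(0,0)
Op 4: place WQ@(1,2)
Op 5: place WK@(0,4)
Op 6: place WK@(3,1)
Op 7: place BR@(2,3)
Per-piece attacks for W:
  WN@(0,0): attacks (1,2) (2,1)
  WK@(0,4): attacks (0,5) (0,3) (1,4) (1,5) (1,3)
  WQ@(1,2): attacks (1,3) (1,4) (1,1) (1,0) (2,2) (3,2) (4,2) (5,2) (0,2) (2,3) (2,1) (3,0) (0,3) (0,1) [ray(0,1) blocked at (1,4); ray(1,1) blocked at (2,3); ray(1,-1) blocked at (3,0)]
  WK@(3,1): attacks (3,2) (3,0) (4,1) (2,1) (4,2) (4,0) (2,2) (2,0)
Union (20 distinct): (0,1) (0,2) (0,3) (0,5) (1,0) (1,1) (1,2) (1,3) (1,4) (1,5) (2,0) (2,1) (2,2) (2,3) (3,0) (3,2) (4,0) (4,1) (4,2) (5,2)

Answer: 20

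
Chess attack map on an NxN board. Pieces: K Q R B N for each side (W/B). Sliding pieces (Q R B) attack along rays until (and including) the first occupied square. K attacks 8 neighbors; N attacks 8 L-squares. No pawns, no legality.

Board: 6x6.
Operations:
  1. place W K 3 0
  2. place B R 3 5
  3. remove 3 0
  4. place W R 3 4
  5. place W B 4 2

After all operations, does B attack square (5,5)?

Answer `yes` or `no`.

Answer: yes

Derivation:
Op 1: place WK@(3,0)
Op 2: place BR@(3,5)
Op 3: remove (3,0)
Op 4: place WR@(3,4)
Op 5: place WB@(4,2)
Per-piece attacks for B:
  BR@(3,5): attacks (3,4) (4,5) (5,5) (2,5) (1,5) (0,5) [ray(0,-1) blocked at (3,4)]
B attacks (5,5): yes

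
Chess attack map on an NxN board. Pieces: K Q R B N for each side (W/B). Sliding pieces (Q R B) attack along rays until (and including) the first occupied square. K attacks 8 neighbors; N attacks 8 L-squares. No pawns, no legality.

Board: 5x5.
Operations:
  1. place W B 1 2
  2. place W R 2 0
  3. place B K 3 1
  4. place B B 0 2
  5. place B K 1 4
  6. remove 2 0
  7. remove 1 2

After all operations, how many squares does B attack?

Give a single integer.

Op 1: place WB@(1,2)
Op 2: place WR@(2,0)
Op 3: place BK@(3,1)
Op 4: place BB@(0,2)
Op 5: place BK@(1,4)
Op 6: remove (2,0)
Op 7: remove (1,2)
Per-piece attacks for B:
  BB@(0,2): attacks (1,3) (2,4) (1,1) (2,0)
  BK@(1,4): attacks (1,3) (2,4) (0,4) (2,3) (0,3)
  BK@(3,1): attacks (3,2) (3,0) (4,1) (2,1) (4,2) (4,0) (2,2) (2,0)
Union (14 distinct): (0,3) (0,4) (1,1) (1,3) (2,0) (2,1) (2,2) (2,3) (2,4) (3,0) (3,2) (4,0) (4,1) (4,2)

Answer: 14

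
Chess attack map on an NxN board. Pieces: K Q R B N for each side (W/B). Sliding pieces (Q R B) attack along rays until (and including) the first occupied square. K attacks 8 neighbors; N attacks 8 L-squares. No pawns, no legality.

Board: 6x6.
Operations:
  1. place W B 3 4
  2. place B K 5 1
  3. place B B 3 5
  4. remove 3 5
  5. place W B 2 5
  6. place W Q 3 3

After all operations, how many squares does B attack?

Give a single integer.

Answer: 5

Derivation:
Op 1: place WB@(3,4)
Op 2: place BK@(5,1)
Op 3: place BB@(3,5)
Op 4: remove (3,5)
Op 5: place WB@(2,5)
Op 6: place WQ@(3,3)
Per-piece attacks for B:
  BK@(5,1): attacks (5,2) (5,0) (4,1) (4,2) (4,0)
Union (5 distinct): (4,0) (4,1) (4,2) (5,0) (5,2)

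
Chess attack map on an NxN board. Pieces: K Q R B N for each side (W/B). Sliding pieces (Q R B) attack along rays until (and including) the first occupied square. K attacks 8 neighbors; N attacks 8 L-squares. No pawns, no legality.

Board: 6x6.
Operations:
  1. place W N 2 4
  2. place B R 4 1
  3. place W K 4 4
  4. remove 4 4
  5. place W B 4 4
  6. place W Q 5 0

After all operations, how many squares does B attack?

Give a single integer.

Answer: 9

Derivation:
Op 1: place WN@(2,4)
Op 2: place BR@(4,1)
Op 3: place WK@(4,4)
Op 4: remove (4,4)
Op 5: place WB@(4,4)
Op 6: place WQ@(5,0)
Per-piece attacks for B:
  BR@(4,1): attacks (4,2) (4,3) (4,4) (4,0) (5,1) (3,1) (2,1) (1,1) (0,1) [ray(0,1) blocked at (4,4)]
Union (9 distinct): (0,1) (1,1) (2,1) (3,1) (4,0) (4,2) (4,3) (4,4) (5,1)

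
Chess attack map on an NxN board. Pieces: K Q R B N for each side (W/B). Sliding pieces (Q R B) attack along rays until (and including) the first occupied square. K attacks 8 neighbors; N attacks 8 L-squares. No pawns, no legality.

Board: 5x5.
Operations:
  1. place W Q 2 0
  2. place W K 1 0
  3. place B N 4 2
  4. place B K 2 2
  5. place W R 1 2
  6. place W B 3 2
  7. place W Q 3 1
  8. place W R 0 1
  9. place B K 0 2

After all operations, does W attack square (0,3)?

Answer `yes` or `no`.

Op 1: place WQ@(2,0)
Op 2: place WK@(1,0)
Op 3: place BN@(4,2)
Op 4: place BK@(2,2)
Op 5: place WR@(1,2)
Op 6: place WB@(3,2)
Op 7: place WQ@(3,1)
Op 8: place WR@(0,1)
Op 9: place BK@(0,2)
Per-piece attacks for W:
  WR@(0,1): attacks (0,2) (0,0) (1,1) (2,1) (3,1) [ray(0,1) blocked at (0,2); ray(1,0) blocked at (3,1)]
  WK@(1,0): attacks (1,1) (2,0) (0,0) (2,1) (0,1)
  WR@(1,2): attacks (1,3) (1,4) (1,1) (1,0) (2,2) (0,2) [ray(0,-1) blocked at (1,0); ray(1,0) blocked at (2,2); ray(-1,0) blocked at (0,2)]
  WQ@(2,0): attacks (2,1) (2,2) (3,0) (4,0) (1,0) (3,1) (1,1) (0,2) [ray(0,1) blocked at (2,2); ray(-1,0) blocked at (1,0); ray(1,1) blocked at (3,1); ray(-1,1) blocked at (0,2)]
  WQ@(3,1): attacks (3,2) (3,0) (4,1) (2,1) (1,1) (0,1) (4,2) (4,0) (2,2) (2,0) [ray(0,1) blocked at (3,2); ray(-1,0) blocked at (0,1); ray(1,1) blocked at (4,2); ray(-1,1) blocked at (2,2); ray(-1,-1) blocked at (2,0)]
  WB@(3,2): attacks (4,3) (4,1) (2,3) (1,4) (2,1) (1,0) [ray(-1,-1) blocked at (1,0)]
W attacks (0,3): no

Answer: no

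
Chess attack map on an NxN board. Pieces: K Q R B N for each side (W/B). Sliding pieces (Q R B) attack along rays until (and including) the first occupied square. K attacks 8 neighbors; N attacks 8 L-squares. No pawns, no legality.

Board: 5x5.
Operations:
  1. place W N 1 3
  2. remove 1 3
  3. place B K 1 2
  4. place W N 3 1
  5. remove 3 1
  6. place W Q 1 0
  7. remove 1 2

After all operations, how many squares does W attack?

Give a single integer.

Answer: 12

Derivation:
Op 1: place WN@(1,3)
Op 2: remove (1,3)
Op 3: place BK@(1,2)
Op 4: place WN@(3,1)
Op 5: remove (3,1)
Op 6: place WQ@(1,0)
Op 7: remove (1,2)
Per-piece attacks for W:
  WQ@(1,0): attacks (1,1) (1,2) (1,3) (1,4) (2,0) (3,0) (4,0) (0,0) (2,1) (3,2) (4,3) (0,1)
Union (12 distinct): (0,0) (0,1) (1,1) (1,2) (1,3) (1,4) (2,0) (2,1) (3,0) (3,2) (4,0) (4,3)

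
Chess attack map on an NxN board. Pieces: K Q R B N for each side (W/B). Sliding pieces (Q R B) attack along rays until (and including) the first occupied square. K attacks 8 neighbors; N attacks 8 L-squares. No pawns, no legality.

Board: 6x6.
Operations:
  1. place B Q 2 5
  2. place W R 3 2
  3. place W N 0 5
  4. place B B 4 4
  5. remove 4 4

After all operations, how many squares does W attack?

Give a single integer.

Op 1: place BQ@(2,5)
Op 2: place WR@(3,2)
Op 3: place WN@(0,5)
Op 4: place BB@(4,4)
Op 5: remove (4,4)
Per-piece attacks for W:
  WN@(0,5): attacks (1,3) (2,4)
  WR@(3,2): attacks (3,3) (3,4) (3,5) (3,1) (3,0) (4,2) (5,2) (2,2) (1,2) (0,2)
Union (12 distinct): (0,2) (1,2) (1,3) (2,2) (2,4) (3,0) (3,1) (3,3) (3,4) (3,5) (4,2) (5,2)

Answer: 12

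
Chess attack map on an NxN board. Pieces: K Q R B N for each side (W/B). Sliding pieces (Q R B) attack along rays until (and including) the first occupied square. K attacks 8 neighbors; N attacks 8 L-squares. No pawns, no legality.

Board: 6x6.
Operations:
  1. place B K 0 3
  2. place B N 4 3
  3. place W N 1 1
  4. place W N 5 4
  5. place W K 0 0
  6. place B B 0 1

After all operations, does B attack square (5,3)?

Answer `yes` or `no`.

Answer: no

Derivation:
Op 1: place BK@(0,3)
Op 2: place BN@(4,3)
Op 3: place WN@(1,1)
Op 4: place WN@(5,4)
Op 5: place WK@(0,0)
Op 6: place BB@(0,1)
Per-piece attacks for B:
  BB@(0,1): attacks (1,2) (2,3) (3,4) (4,5) (1,0)
  BK@(0,3): attacks (0,4) (0,2) (1,3) (1,4) (1,2)
  BN@(4,3): attacks (5,5) (3,5) (2,4) (5,1) (3,1) (2,2)
B attacks (5,3): no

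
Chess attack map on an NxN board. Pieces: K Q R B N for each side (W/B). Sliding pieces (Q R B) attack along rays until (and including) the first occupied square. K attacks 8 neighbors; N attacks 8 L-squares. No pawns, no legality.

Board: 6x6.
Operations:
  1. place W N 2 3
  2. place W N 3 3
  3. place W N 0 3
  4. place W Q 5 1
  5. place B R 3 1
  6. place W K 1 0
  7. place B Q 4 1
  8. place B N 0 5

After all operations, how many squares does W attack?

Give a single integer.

Op 1: place WN@(2,3)
Op 2: place WN@(3,3)
Op 3: place WN@(0,3)
Op 4: place WQ@(5,1)
Op 5: place BR@(3,1)
Op 6: place WK@(1,0)
Op 7: place BQ@(4,1)
Op 8: place BN@(0,5)
Per-piece attacks for W:
  WN@(0,3): attacks (1,5) (2,4) (1,1) (2,2)
  WK@(1,0): attacks (1,1) (2,0) (0,0) (2,1) (0,1)
  WN@(2,3): attacks (3,5) (4,4) (1,5) (0,4) (3,1) (4,2) (1,1) (0,2)
  WN@(3,3): attacks (4,5) (5,4) (2,5) (1,4) (4,1) (5,2) (2,1) (1,2)
  WQ@(5,1): attacks (5,2) (5,3) (5,4) (5,5) (5,0) (4,1) (4,2) (3,3) (4,0) [ray(-1,0) blocked at (4,1); ray(-1,1) blocked at (3,3)]
Union (26 distinct): (0,0) (0,1) (0,2) (0,4) (1,1) (1,2) (1,4) (1,5) (2,0) (2,1) (2,2) (2,4) (2,5) (3,1) (3,3) (3,5) (4,0) (4,1) (4,2) (4,4) (4,5) (5,0) (5,2) (5,3) (5,4) (5,5)

Answer: 26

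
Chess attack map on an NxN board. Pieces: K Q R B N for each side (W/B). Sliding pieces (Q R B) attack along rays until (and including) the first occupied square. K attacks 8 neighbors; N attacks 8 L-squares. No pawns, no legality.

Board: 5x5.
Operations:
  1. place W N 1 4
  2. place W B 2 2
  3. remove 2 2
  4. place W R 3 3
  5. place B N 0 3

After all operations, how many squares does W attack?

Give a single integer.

Op 1: place WN@(1,4)
Op 2: place WB@(2,2)
Op 3: remove (2,2)
Op 4: place WR@(3,3)
Op 5: place BN@(0,3)
Per-piece attacks for W:
  WN@(1,4): attacks (2,2) (3,3) (0,2)
  WR@(3,3): attacks (3,4) (3,2) (3,1) (3,0) (4,3) (2,3) (1,3) (0,3) [ray(-1,0) blocked at (0,3)]
Union (11 distinct): (0,2) (0,3) (1,3) (2,2) (2,3) (3,0) (3,1) (3,2) (3,3) (3,4) (4,3)

Answer: 11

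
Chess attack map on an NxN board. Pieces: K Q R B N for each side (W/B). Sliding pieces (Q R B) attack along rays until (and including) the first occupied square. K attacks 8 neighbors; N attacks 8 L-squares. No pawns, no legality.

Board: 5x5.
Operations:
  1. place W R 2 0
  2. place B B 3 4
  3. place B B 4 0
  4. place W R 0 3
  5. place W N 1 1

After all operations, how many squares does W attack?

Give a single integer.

Answer: 16

Derivation:
Op 1: place WR@(2,0)
Op 2: place BB@(3,4)
Op 3: place BB@(4,0)
Op 4: place WR@(0,3)
Op 5: place WN@(1,1)
Per-piece attacks for W:
  WR@(0,3): attacks (0,4) (0,2) (0,1) (0,0) (1,3) (2,3) (3,3) (4,3)
  WN@(1,1): attacks (2,3) (3,2) (0,3) (3,0)
  WR@(2,0): attacks (2,1) (2,2) (2,3) (2,4) (3,0) (4,0) (1,0) (0,0) [ray(1,0) blocked at (4,0)]
Union (16 distinct): (0,0) (0,1) (0,2) (0,3) (0,4) (1,0) (1,3) (2,1) (2,2) (2,3) (2,4) (3,0) (3,2) (3,3) (4,0) (4,3)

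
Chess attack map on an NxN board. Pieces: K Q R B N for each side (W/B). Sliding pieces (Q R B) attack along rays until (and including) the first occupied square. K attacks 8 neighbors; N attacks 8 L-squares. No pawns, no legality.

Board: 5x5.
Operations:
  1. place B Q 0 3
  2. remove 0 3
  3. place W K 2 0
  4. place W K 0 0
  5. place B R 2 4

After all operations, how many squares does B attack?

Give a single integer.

Answer: 8

Derivation:
Op 1: place BQ@(0,3)
Op 2: remove (0,3)
Op 3: place WK@(2,0)
Op 4: place WK@(0,0)
Op 5: place BR@(2,4)
Per-piece attacks for B:
  BR@(2,4): attacks (2,3) (2,2) (2,1) (2,0) (3,4) (4,4) (1,4) (0,4) [ray(0,-1) blocked at (2,0)]
Union (8 distinct): (0,4) (1,4) (2,0) (2,1) (2,2) (2,3) (3,4) (4,4)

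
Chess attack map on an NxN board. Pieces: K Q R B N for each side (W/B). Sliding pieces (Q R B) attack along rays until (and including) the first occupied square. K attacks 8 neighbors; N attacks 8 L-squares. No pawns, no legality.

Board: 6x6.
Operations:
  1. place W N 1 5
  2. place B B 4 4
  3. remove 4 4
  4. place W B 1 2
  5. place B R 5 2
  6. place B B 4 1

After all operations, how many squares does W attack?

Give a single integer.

Op 1: place WN@(1,5)
Op 2: place BB@(4,4)
Op 3: remove (4,4)
Op 4: place WB@(1,2)
Op 5: place BR@(5,2)
Op 6: place BB@(4,1)
Per-piece attacks for W:
  WB@(1,2): attacks (2,3) (3,4) (4,5) (2,1) (3,0) (0,3) (0,1)
  WN@(1,5): attacks (2,3) (3,4) (0,3)
Union (7 distinct): (0,1) (0,3) (2,1) (2,3) (3,0) (3,4) (4,5)

Answer: 7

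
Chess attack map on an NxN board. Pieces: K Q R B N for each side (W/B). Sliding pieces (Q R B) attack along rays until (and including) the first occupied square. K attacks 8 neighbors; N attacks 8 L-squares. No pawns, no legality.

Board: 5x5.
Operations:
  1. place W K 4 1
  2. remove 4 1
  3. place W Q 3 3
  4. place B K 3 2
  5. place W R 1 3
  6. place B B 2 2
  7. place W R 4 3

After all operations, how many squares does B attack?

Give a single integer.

Op 1: place WK@(4,1)
Op 2: remove (4,1)
Op 3: place WQ@(3,3)
Op 4: place BK@(3,2)
Op 5: place WR@(1,3)
Op 6: place BB@(2,2)
Op 7: place WR@(4,3)
Per-piece attacks for B:
  BB@(2,2): attacks (3,3) (3,1) (4,0) (1,3) (1,1) (0,0) [ray(1,1) blocked at (3,3); ray(-1,1) blocked at (1,3)]
  BK@(3,2): attacks (3,3) (3,1) (4,2) (2,2) (4,3) (4,1) (2,3) (2,1)
Union (12 distinct): (0,0) (1,1) (1,3) (2,1) (2,2) (2,3) (3,1) (3,3) (4,0) (4,1) (4,2) (4,3)

Answer: 12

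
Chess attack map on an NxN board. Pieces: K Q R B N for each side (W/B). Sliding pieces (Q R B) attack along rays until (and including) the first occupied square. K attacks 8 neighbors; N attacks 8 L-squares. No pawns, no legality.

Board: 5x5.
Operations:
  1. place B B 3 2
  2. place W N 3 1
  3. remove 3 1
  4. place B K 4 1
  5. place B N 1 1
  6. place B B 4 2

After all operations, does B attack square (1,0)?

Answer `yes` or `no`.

Answer: yes

Derivation:
Op 1: place BB@(3,2)
Op 2: place WN@(3,1)
Op 3: remove (3,1)
Op 4: place BK@(4,1)
Op 5: place BN@(1,1)
Op 6: place BB@(4,2)
Per-piece attacks for B:
  BN@(1,1): attacks (2,3) (3,2) (0,3) (3,0)
  BB@(3,2): attacks (4,3) (4,1) (2,3) (1,4) (2,1) (1,0) [ray(1,-1) blocked at (4,1)]
  BK@(4,1): attacks (4,2) (4,0) (3,1) (3,2) (3,0)
  BB@(4,2): attacks (3,3) (2,4) (3,1) (2,0)
B attacks (1,0): yes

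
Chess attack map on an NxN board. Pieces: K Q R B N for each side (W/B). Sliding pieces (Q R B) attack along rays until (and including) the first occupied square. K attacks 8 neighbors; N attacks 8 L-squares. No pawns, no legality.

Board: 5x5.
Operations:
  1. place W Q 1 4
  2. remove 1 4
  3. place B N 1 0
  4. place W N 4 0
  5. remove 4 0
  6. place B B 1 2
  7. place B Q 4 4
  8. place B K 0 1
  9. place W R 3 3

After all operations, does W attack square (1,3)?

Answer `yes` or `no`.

Answer: yes

Derivation:
Op 1: place WQ@(1,4)
Op 2: remove (1,4)
Op 3: place BN@(1,0)
Op 4: place WN@(4,0)
Op 5: remove (4,0)
Op 6: place BB@(1,2)
Op 7: place BQ@(4,4)
Op 8: place BK@(0,1)
Op 9: place WR@(3,3)
Per-piece attacks for W:
  WR@(3,3): attacks (3,4) (3,2) (3,1) (3,0) (4,3) (2,3) (1,3) (0,3)
W attacks (1,3): yes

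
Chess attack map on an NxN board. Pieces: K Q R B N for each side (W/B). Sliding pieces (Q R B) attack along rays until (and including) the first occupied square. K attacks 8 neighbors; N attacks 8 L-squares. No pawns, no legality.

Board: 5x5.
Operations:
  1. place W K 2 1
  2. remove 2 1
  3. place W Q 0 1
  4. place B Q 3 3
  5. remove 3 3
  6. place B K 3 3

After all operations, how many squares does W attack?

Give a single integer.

Answer: 12

Derivation:
Op 1: place WK@(2,1)
Op 2: remove (2,1)
Op 3: place WQ@(0,1)
Op 4: place BQ@(3,3)
Op 5: remove (3,3)
Op 6: place BK@(3,3)
Per-piece attacks for W:
  WQ@(0,1): attacks (0,2) (0,3) (0,4) (0,0) (1,1) (2,1) (3,1) (4,1) (1,2) (2,3) (3,4) (1,0)
Union (12 distinct): (0,0) (0,2) (0,3) (0,4) (1,0) (1,1) (1,2) (2,1) (2,3) (3,1) (3,4) (4,1)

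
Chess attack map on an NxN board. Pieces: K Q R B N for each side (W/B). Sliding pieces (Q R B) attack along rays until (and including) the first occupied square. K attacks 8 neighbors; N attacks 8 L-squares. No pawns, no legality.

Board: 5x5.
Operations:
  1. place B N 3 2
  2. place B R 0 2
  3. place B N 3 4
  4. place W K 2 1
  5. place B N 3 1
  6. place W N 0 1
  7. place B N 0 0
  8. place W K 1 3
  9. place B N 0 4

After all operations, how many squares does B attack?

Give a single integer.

Op 1: place BN@(3,2)
Op 2: place BR@(0,2)
Op 3: place BN@(3,4)
Op 4: place WK@(2,1)
Op 5: place BN@(3,1)
Op 6: place WN@(0,1)
Op 7: place BN@(0,0)
Op 8: place WK@(1,3)
Op 9: place BN@(0,4)
Per-piece attacks for B:
  BN@(0,0): attacks (1,2) (2,1)
  BR@(0,2): attacks (0,3) (0,4) (0,1) (1,2) (2,2) (3,2) [ray(0,1) blocked at (0,4); ray(0,-1) blocked at (0,1); ray(1,0) blocked at (3,2)]
  BN@(0,4): attacks (1,2) (2,3)
  BN@(3,1): attacks (4,3) (2,3) (1,2) (1,0)
  BN@(3,2): attacks (4,4) (2,4) (1,3) (4,0) (2,0) (1,1)
  BN@(3,4): attacks (4,2) (2,2) (1,3)
Union (17 distinct): (0,1) (0,3) (0,4) (1,0) (1,1) (1,2) (1,3) (2,0) (2,1) (2,2) (2,3) (2,4) (3,2) (4,0) (4,2) (4,3) (4,4)

Answer: 17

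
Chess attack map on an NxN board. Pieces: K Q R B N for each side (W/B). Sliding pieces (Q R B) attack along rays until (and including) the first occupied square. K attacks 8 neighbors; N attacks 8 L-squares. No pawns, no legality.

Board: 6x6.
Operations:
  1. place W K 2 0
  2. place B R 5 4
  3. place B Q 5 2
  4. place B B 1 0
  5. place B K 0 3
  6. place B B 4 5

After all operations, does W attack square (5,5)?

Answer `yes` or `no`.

Op 1: place WK@(2,0)
Op 2: place BR@(5,4)
Op 3: place BQ@(5,2)
Op 4: place BB@(1,0)
Op 5: place BK@(0,3)
Op 6: place BB@(4,5)
Per-piece attacks for W:
  WK@(2,0): attacks (2,1) (3,0) (1,0) (3,1) (1,1)
W attacks (5,5): no

Answer: no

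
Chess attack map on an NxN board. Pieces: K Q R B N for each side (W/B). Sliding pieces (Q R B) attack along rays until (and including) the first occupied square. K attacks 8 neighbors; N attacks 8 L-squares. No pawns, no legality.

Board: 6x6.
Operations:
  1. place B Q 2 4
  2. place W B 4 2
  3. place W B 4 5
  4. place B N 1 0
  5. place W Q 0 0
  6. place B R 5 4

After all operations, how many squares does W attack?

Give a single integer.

Op 1: place BQ@(2,4)
Op 2: place WB@(4,2)
Op 3: place WB@(4,5)
Op 4: place BN@(1,0)
Op 5: place WQ@(0,0)
Op 6: place BR@(5,4)
Per-piece attacks for W:
  WQ@(0,0): attacks (0,1) (0,2) (0,3) (0,4) (0,5) (1,0) (1,1) (2,2) (3,3) (4,4) (5,5) [ray(1,0) blocked at (1,0)]
  WB@(4,2): attacks (5,3) (5,1) (3,3) (2,4) (3,1) (2,0) [ray(-1,1) blocked at (2,4)]
  WB@(4,5): attacks (5,4) (3,4) (2,3) (1,2) (0,1) [ray(1,-1) blocked at (5,4)]
Union (20 distinct): (0,1) (0,2) (0,3) (0,4) (0,5) (1,0) (1,1) (1,2) (2,0) (2,2) (2,3) (2,4) (3,1) (3,3) (3,4) (4,4) (5,1) (5,3) (5,4) (5,5)

Answer: 20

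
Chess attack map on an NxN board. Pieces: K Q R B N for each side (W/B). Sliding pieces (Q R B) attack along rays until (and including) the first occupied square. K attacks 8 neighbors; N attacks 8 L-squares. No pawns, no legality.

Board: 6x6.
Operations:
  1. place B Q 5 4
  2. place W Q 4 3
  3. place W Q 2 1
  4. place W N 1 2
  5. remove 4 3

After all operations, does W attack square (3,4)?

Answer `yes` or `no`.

Answer: no

Derivation:
Op 1: place BQ@(5,4)
Op 2: place WQ@(4,3)
Op 3: place WQ@(2,1)
Op 4: place WN@(1,2)
Op 5: remove (4,3)
Per-piece attacks for W:
  WN@(1,2): attacks (2,4) (3,3) (0,4) (2,0) (3,1) (0,0)
  WQ@(2,1): attacks (2,2) (2,3) (2,4) (2,5) (2,0) (3,1) (4,1) (5,1) (1,1) (0,1) (3,2) (4,3) (5,4) (3,0) (1,2) (1,0) [ray(1,1) blocked at (5,4); ray(-1,1) blocked at (1,2)]
W attacks (3,4): no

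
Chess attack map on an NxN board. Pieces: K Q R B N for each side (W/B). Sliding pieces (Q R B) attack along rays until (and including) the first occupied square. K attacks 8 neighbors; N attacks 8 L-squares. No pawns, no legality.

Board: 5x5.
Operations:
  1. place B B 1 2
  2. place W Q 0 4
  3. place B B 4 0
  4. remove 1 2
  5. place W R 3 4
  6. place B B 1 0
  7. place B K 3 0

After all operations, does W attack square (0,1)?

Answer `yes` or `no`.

Op 1: place BB@(1,2)
Op 2: place WQ@(0,4)
Op 3: place BB@(4,0)
Op 4: remove (1,2)
Op 5: place WR@(3,4)
Op 6: place BB@(1,0)
Op 7: place BK@(3,0)
Per-piece attacks for W:
  WQ@(0,4): attacks (0,3) (0,2) (0,1) (0,0) (1,4) (2,4) (3,4) (1,3) (2,2) (3,1) (4,0) [ray(1,0) blocked at (3,4); ray(1,-1) blocked at (4,0)]
  WR@(3,4): attacks (3,3) (3,2) (3,1) (3,0) (4,4) (2,4) (1,4) (0,4) [ray(0,-1) blocked at (3,0); ray(-1,0) blocked at (0,4)]
W attacks (0,1): yes

Answer: yes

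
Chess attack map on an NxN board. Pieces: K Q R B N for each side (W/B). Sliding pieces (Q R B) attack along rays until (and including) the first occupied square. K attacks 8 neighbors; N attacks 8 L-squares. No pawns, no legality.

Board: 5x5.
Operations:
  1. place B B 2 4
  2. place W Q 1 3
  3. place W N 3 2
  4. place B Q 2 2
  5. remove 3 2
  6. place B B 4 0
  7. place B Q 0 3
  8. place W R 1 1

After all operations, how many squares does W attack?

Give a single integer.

Op 1: place BB@(2,4)
Op 2: place WQ@(1,3)
Op 3: place WN@(3,2)
Op 4: place BQ@(2,2)
Op 5: remove (3,2)
Op 6: place BB@(4,0)
Op 7: place BQ@(0,3)
Op 8: place WR@(1,1)
Per-piece attacks for W:
  WR@(1,1): attacks (1,2) (1,3) (1,0) (2,1) (3,1) (4,1) (0,1) [ray(0,1) blocked at (1,3)]
  WQ@(1,3): attacks (1,4) (1,2) (1,1) (2,3) (3,3) (4,3) (0,3) (2,4) (2,2) (0,4) (0,2) [ray(0,-1) blocked at (1,1); ray(-1,0) blocked at (0,3); ray(1,1) blocked at (2,4); ray(1,-1) blocked at (2,2)]
Union (17 distinct): (0,1) (0,2) (0,3) (0,4) (1,0) (1,1) (1,2) (1,3) (1,4) (2,1) (2,2) (2,3) (2,4) (3,1) (3,3) (4,1) (4,3)

Answer: 17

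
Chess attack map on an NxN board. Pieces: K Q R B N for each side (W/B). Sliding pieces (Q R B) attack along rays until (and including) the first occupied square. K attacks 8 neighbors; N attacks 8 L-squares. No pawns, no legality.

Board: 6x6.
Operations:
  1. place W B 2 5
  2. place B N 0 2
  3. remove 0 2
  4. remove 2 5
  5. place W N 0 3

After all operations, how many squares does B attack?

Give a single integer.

Op 1: place WB@(2,5)
Op 2: place BN@(0,2)
Op 3: remove (0,2)
Op 4: remove (2,5)
Op 5: place WN@(0,3)
Per-piece attacks for B:
Union (0 distinct): (none)

Answer: 0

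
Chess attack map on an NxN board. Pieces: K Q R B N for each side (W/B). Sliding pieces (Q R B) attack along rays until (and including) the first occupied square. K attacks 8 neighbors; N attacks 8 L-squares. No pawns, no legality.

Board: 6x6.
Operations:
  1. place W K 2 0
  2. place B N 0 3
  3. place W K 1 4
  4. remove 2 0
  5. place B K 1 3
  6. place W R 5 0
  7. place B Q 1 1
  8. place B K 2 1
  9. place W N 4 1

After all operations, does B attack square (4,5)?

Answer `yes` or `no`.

Answer: no

Derivation:
Op 1: place WK@(2,0)
Op 2: place BN@(0,3)
Op 3: place WK@(1,4)
Op 4: remove (2,0)
Op 5: place BK@(1,3)
Op 6: place WR@(5,0)
Op 7: place BQ@(1,1)
Op 8: place BK@(2,1)
Op 9: place WN@(4,1)
Per-piece attacks for B:
  BN@(0,3): attacks (1,5) (2,4) (1,1) (2,2)
  BQ@(1,1): attacks (1,2) (1,3) (1,0) (2,1) (0,1) (2,2) (3,3) (4,4) (5,5) (2,0) (0,2) (0,0) [ray(0,1) blocked at (1,3); ray(1,0) blocked at (2,1)]
  BK@(1,3): attacks (1,4) (1,2) (2,3) (0,3) (2,4) (2,2) (0,4) (0,2)
  BK@(2,1): attacks (2,2) (2,0) (3,1) (1,1) (3,2) (3,0) (1,2) (1,0)
B attacks (4,5): no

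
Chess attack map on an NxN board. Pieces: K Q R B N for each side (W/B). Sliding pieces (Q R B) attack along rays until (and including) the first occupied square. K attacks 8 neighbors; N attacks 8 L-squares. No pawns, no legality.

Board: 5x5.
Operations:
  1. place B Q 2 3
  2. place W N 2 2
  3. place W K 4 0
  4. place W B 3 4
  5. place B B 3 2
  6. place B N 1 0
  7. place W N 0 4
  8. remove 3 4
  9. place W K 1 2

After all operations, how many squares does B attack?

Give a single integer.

Answer: 16

Derivation:
Op 1: place BQ@(2,3)
Op 2: place WN@(2,2)
Op 3: place WK@(4,0)
Op 4: place WB@(3,4)
Op 5: place BB@(3,2)
Op 6: place BN@(1,0)
Op 7: place WN@(0,4)
Op 8: remove (3,4)
Op 9: place WK@(1,2)
Per-piece attacks for B:
  BN@(1,0): attacks (2,2) (3,1) (0,2)
  BQ@(2,3): attacks (2,4) (2,2) (3,3) (4,3) (1,3) (0,3) (3,4) (3,2) (1,4) (1,2) [ray(0,-1) blocked at (2,2); ray(1,-1) blocked at (3,2); ray(-1,-1) blocked at (1,2)]
  BB@(3,2): attacks (4,3) (4,1) (2,3) (2,1) (1,0) [ray(-1,1) blocked at (2,3); ray(-1,-1) blocked at (1,0)]
Union (16 distinct): (0,2) (0,3) (1,0) (1,2) (1,3) (1,4) (2,1) (2,2) (2,3) (2,4) (3,1) (3,2) (3,3) (3,4) (4,1) (4,3)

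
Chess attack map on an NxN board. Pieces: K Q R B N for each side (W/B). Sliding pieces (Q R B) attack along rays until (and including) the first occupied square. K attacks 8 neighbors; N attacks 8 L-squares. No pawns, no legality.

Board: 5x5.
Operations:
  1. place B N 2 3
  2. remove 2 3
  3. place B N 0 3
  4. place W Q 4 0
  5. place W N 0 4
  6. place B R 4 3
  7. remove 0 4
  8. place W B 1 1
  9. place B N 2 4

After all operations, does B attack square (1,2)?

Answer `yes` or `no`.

Answer: yes

Derivation:
Op 1: place BN@(2,3)
Op 2: remove (2,3)
Op 3: place BN@(0,3)
Op 4: place WQ@(4,0)
Op 5: place WN@(0,4)
Op 6: place BR@(4,3)
Op 7: remove (0,4)
Op 8: place WB@(1,1)
Op 9: place BN@(2,4)
Per-piece attacks for B:
  BN@(0,3): attacks (2,4) (1,1) (2,2)
  BN@(2,4): attacks (3,2) (4,3) (1,2) (0,3)
  BR@(4,3): attacks (4,4) (4,2) (4,1) (4,0) (3,3) (2,3) (1,3) (0,3) [ray(0,-1) blocked at (4,0); ray(-1,0) blocked at (0,3)]
B attacks (1,2): yes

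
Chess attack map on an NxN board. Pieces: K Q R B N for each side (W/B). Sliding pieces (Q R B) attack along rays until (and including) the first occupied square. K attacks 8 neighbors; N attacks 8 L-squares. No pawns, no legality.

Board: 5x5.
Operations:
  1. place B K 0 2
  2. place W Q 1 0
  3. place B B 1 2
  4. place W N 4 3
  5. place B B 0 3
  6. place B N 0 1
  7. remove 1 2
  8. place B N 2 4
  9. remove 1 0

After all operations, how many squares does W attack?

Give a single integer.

Answer: 3

Derivation:
Op 1: place BK@(0,2)
Op 2: place WQ@(1,0)
Op 3: place BB@(1,2)
Op 4: place WN@(4,3)
Op 5: place BB@(0,3)
Op 6: place BN@(0,1)
Op 7: remove (1,2)
Op 8: place BN@(2,4)
Op 9: remove (1,0)
Per-piece attacks for W:
  WN@(4,3): attacks (2,4) (3,1) (2,2)
Union (3 distinct): (2,2) (2,4) (3,1)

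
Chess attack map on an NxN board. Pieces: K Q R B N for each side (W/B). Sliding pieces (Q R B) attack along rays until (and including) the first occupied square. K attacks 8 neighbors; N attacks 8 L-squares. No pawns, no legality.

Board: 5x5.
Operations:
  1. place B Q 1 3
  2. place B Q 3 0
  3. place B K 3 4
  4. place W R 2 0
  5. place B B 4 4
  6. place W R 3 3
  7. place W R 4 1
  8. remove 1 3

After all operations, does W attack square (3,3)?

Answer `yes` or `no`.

Answer: no

Derivation:
Op 1: place BQ@(1,3)
Op 2: place BQ@(3,0)
Op 3: place BK@(3,4)
Op 4: place WR@(2,0)
Op 5: place BB@(4,4)
Op 6: place WR@(3,3)
Op 7: place WR@(4,1)
Op 8: remove (1,3)
Per-piece attacks for W:
  WR@(2,0): attacks (2,1) (2,2) (2,3) (2,4) (3,0) (1,0) (0,0) [ray(1,0) blocked at (3,0)]
  WR@(3,3): attacks (3,4) (3,2) (3,1) (3,0) (4,3) (2,3) (1,3) (0,3) [ray(0,1) blocked at (3,4); ray(0,-1) blocked at (3,0)]
  WR@(4,1): attacks (4,2) (4,3) (4,4) (4,0) (3,1) (2,1) (1,1) (0,1) [ray(0,1) blocked at (4,4)]
W attacks (3,3): no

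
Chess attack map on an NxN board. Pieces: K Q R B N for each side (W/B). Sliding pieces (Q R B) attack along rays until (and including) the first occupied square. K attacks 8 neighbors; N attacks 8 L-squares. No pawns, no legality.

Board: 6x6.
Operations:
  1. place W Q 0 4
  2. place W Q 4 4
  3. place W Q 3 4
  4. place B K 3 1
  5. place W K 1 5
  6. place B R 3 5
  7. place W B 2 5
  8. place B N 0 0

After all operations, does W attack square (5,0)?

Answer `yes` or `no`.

Answer: no

Derivation:
Op 1: place WQ@(0,4)
Op 2: place WQ@(4,4)
Op 3: place WQ@(3,4)
Op 4: place BK@(3,1)
Op 5: place WK@(1,5)
Op 6: place BR@(3,5)
Op 7: place WB@(2,5)
Op 8: place BN@(0,0)
Per-piece attacks for W:
  WQ@(0,4): attacks (0,5) (0,3) (0,2) (0,1) (0,0) (1,4) (2,4) (3,4) (1,5) (1,3) (2,2) (3,1) [ray(0,-1) blocked at (0,0); ray(1,0) blocked at (3,4); ray(1,1) blocked at (1,5); ray(1,-1) blocked at (3,1)]
  WK@(1,5): attacks (1,4) (2,5) (0,5) (2,4) (0,4)
  WB@(2,5): attacks (3,4) (1,4) (0,3) [ray(1,-1) blocked at (3,4)]
  WQ@(3,4): attacks (3,5) (3,3) (3,2) (3,1) (4,4) (2,4) (1,4) (0,4) (4,5) (4,3) (5,2) (2,5) (2,3) (1,2) (0,1) [ray(0,1) blocked at (3,5); ray(0,-1) blocked at (3,1); ray(1,0) blocked at (4,4); ray(-1,0) blocked at (0,4); ray(-1,1) blocked at (2,5)]
  WQ@(4,4): attacks (4,5) (4,3) (4,2) (4,1) (4,0) (5,4) (3,4) (5,5) (5,3) (3,5) (3,3) (2,2) (1,1) (0,0) [ray(-1,0) blocked at (3,4); ray(-1,1) blocked at (3,5); ray(-1,-1) blocked at (0,0)]
W attacks (5,0): no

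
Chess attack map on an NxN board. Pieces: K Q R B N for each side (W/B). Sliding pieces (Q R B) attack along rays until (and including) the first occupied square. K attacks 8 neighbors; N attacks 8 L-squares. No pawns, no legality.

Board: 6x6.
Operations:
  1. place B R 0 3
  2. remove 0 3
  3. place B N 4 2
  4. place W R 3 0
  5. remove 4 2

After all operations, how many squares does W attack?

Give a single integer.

Op 1: place BR@(0,3)
Op 2: remove (0,3)
Op 3: place BN@(4,2)
Op 4: place WR@(3,0)
Op 5: remove (4,2)
Per-piece attacks for W:
  WR@(3,0): attacks (3,1) (3,2) (3,3) (3,4) (3,5) (4,0) (5,0) (2,0) (1,0) (0,0)
Union (10 distinct): (0,0) (1,0) (2,0) (3,1) (3,2) (3,3) (3,4) (3,5) (4,0) (5,0)

Answer: 10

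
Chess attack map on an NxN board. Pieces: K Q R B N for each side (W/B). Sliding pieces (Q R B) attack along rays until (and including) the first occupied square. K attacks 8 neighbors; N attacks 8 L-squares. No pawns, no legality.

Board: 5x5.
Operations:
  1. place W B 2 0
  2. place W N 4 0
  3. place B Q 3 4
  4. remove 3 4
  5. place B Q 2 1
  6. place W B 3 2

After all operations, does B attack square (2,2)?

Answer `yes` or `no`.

Op 1: place WB@(2,0)
Op 2: place WN@(4,0)
Op 3: place BQ@(3,4)
Op 4: remove (3,4)
Op 5: place BQ@(2,1)
Op 6: place WB@(3,2)
Per-piece attacks for B:
  BQ@(2,1): attacks (2,2) (2,3) (2,4) (2,0) (3,1) (4,1) (1,1) (0,1) (3,2) (3,0) (1,2) (0,3) (1,0) [ray(0,-1) blocked at (2,0); ray(1,1) blocked at (3,2)]
B attacks (2,2): yes

Answer: yes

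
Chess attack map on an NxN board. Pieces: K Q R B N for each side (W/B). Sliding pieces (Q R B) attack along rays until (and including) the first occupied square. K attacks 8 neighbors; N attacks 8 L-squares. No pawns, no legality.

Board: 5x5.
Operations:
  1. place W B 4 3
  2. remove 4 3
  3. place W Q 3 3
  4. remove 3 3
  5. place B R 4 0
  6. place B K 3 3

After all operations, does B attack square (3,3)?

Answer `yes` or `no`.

Op 1: place WB@(4,3)
Op 2: remove (4,3)
Op 3: place WQ@(3,3)
Op 4: remove (3,3)
Op 5: place BR@(4,0)
Op 6: place BK@(3,3)
Per-piece attacks for B:
  BK@(3,3): attacks (3,4) (3,2) (4,3) (2,3) (4,4) (4,2) (2,4) (2,2)
  BR@(4,0): attacks (4,1) (4,2) (4,3) (4,4) (3,0) (2,0) (1,0) (0,0)
B attacks (3,3): no

Answer: no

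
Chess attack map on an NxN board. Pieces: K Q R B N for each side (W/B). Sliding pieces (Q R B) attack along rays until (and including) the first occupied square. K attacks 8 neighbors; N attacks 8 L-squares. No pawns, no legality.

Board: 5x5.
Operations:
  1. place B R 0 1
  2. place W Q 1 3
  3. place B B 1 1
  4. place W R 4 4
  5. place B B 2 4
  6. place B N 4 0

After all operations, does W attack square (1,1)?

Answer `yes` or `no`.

Op 1: place BR@(0,1)
Op 2: place WQ@(1,3)
Op 3: place BB@(1,1)
Op 4: place WR@(4,4)
Op 5: place BB@(2,4)
Op 6: place BN@(4,0)
Per-piece attacks for W:
  WQ@(1,3): attacks (1,4) (1,2) (1,1) (2,3) (3,3) (4,3) (0,3) (2,4) (2,2) (3,1) (4,0) (0,4) (0,2) [ray(0,-1) blocked at (1,1); ray(1,1) blocked at (2,4); ray(1,-1) blocked at (4,0)]
  WR@(4,4): attacks (4,3) (4,2) (4,1) (4,0) (3,4) (2,4) [ray(0,-1) blocked at (4,0); ray(-1,0) blocked at (2,4)]
W attacks (1,1): yes

Answer: yes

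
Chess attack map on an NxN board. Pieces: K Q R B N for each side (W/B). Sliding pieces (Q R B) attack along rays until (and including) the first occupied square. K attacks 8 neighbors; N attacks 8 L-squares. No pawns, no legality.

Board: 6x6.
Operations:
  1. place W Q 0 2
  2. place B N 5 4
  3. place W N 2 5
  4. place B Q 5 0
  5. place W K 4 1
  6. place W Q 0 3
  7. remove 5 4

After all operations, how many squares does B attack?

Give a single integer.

Op 1: place WQ@(0,2)
Op 2: place BN@(5,4)
Op 3: place WN@(2,5)
Op 4: place BQ@(5,0)
Op 5: place WK@(4,1)
Op 6: place WQ@(0,3)
Op 7: remove (5,4)
Per-piece attacks for B:
  BQ@(5,0): attacks (5,1) (5,2) (5,3) (5,4) (5,5) (4,0) (3,0) (2,0) (1,0) (0,0) (4,1) [ray(-1,1) blocked at (4,1)]
Union (11 distinct): (0,0) (1,0) (2,0) (3,0) (4,0) (4,1) (5,1) (5,2) (5,3) (5,4) (5,5)

Answer: 11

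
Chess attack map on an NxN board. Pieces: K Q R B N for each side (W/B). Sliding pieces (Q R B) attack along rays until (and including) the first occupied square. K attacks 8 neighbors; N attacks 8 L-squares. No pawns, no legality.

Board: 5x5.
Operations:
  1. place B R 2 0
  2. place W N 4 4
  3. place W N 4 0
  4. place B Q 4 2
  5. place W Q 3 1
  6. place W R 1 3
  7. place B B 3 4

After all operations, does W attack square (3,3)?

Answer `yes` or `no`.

Op 1: place BR@(2,0)
Op 2: place WN@(4,4)
Op 3: place WN@(4,0)
Op 4: place BQ@(4,2)
Op 5: place WQ@(3,1)
Op 6: place WR@(1,3)
Op 7: place BB@(3,4)
Per-piece attacks for W:
  WR@(1,3): attacks (1,4) (1,2) (1,1) (1,0) (2,3) (3,3) (4,3) (0,3)
  WQ@(3,1): attacks (3,2) (3,3) (3,4) (3,0) (4,1) (2,1) (1,1) (0,1) (4,2) (4,0) (2,2) (1,3) (2,0) [ray(0,1) blocked at (3,4); ray(1,1) blocked at (4,2); ray(1,-1) blocked at (4,0); ray(-1,1) blocked at (1,3); ray(-1,-1) blocked at (2,0)]
  WN@(4,0): attacks (3,2) (2,1)
  WN@(4,4): attacks (3,2) (2,3)
W attacks (3,3): yes

Answer: yes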